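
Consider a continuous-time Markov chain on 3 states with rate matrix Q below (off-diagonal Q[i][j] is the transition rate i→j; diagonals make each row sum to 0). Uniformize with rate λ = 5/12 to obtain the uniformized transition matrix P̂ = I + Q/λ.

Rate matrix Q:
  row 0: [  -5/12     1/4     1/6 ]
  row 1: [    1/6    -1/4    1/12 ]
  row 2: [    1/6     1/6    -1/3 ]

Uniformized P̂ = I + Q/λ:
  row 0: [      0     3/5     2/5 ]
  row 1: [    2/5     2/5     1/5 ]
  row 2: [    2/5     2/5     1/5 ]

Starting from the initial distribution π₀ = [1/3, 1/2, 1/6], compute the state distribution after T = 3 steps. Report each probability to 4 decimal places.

π = [0.2827, 0.4587, 0.2587]

t=0: π = [0.3333, 0.5000, 0.1667]
t=1: π = [0.2667, 0.4667, 0.2667]
t=2: π = [0.2933, 0.4533, 0.2533]
t=3: π = [0.2827, 0.4587, 0.2587]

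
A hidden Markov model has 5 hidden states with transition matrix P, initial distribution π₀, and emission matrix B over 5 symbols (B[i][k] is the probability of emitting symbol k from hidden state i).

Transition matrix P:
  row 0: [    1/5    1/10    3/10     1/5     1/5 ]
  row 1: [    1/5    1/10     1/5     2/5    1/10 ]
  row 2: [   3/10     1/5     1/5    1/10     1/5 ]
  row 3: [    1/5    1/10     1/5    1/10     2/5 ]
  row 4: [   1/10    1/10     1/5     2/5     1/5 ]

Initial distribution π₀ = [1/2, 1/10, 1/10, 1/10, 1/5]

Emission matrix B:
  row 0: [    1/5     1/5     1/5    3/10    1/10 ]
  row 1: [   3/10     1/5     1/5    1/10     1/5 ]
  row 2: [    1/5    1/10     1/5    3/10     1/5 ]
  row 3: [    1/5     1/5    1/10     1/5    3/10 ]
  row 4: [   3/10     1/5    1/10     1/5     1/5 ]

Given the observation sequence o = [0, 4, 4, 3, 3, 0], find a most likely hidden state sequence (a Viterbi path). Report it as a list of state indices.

path = [0, 4, 3, 4, 3, 4]

t=0: δ = [1.000e-01, 3.000e-02, 2.000e-02, 2.000e-02, 6.000e-02]  (obs o_0=0)
t=1: δ = [2.000e-03, 2.000e-03, 6.000e-03, 7.200e-03, 4.000e-03]  ψ = [0, 0, 0, 4, 0]  (obs o_1=4)
t=2: δ = [1.800e-04, 2.400e-04, 2.880e-04, 4.800e-04, 5.760e-04]  ψ = [2, 2, 3, 4, 3]  (obs o_2=4)
t=3: δ = [2.880e-05, 5.760e-06, 3.456e-05, 4.608e-05, 3.840e-05]  ψ = [3, 2, 4, 4, 3]  (obs o_3=3)
t=4: δ = [3.110e-06, 6.912e-07, 2.765e-06, 3.072e-06, 3.686e-06]  ψ = [2, 2, 3, 4, 3]  (obs o_4=3)
t=5: δ = [1.659e-07, 1.659e-07, 1.866e-07, 2.949e-07, 3.686e-07]  ψ = [2, 2, 0, 4, 3]  (obs o_5=0)
backtrack: best end state = 4; path = [0, 4, 3, 4, 3, 4]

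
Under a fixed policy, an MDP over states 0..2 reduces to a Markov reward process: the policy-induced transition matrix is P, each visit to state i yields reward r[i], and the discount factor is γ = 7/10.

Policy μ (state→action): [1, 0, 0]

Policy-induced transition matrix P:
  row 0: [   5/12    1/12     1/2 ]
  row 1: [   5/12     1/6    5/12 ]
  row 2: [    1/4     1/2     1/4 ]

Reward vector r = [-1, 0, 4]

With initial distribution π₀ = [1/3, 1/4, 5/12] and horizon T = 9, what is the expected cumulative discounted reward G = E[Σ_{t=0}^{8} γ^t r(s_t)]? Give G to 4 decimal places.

t=0: π = [0.3333, 0.2500, 0.4167], E[r] = 1.3333, γ^t·E[r] = 1.333333, running G = 1.333333
t=1: π = [0.3472, 0.2778, 0.3750], E[r] = 1.1528, γ^t·E[r] = 0.806944, running G = 2.140278
t=2: π = [0.3542, 0.2627, 0.3831], E[r] = 1.1782, γ^t·E[r] = 0.577338, running G = 2.717616
t=3: π = [0.3528, 0.2649, 0.3823], E[r] = 1.1765, γ^t·E[r] = 0.403541, running G = 3.121157
t=4: π = [0.3529, 0.2647, 0.3823], E[r] = 1.1764, γ^t·E[r] = 0.282463, running G = 3.403620
t=5: π = [0.3529, 0.2647, 0.3824], E[r] = 1.1765, γ^t·E[r] = 0.197730, running G = 3.601350
t=6: π = [0.3529, 0.2647, 0.3824], E[r] = 1.1765, γ^t·E[r] = 0.138411, running G = 3.739761
t=7: π = [0.3529, 0.2647, 0.3824], E[r] = 1.1765, γ^t·E[r] = 0.096887, running G = 3.836648
t=8: π = [0.3529, 0.2647, 0.3824], E[r] = 1.1765, γ^t·E[r] = 0.067821, running G = 3.904469

G = 3.9045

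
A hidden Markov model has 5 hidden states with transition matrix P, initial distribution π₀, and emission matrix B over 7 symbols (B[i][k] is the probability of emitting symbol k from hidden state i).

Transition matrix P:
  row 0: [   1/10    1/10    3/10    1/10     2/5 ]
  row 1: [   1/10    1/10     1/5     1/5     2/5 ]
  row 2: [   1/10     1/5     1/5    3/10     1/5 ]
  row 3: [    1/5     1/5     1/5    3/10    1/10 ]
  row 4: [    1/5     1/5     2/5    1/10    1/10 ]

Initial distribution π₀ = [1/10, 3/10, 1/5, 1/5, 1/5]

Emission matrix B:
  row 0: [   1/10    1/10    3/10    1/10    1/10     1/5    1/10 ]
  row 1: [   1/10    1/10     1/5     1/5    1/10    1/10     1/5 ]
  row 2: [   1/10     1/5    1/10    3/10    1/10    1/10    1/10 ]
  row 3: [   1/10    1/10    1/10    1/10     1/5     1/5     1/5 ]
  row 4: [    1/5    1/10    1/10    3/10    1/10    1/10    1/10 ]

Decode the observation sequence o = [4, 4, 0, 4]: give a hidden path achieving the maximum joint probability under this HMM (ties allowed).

t=0: δ = [1.000e-02, 3.000e-02, 2.000e-02, 4.000e-02, 2.000e-02]  (obs o_0=4)
t=1: δ = [8.000e-04, 8.000e-04, 8.000e-04, 2.400e-03, 1.200e-03]  ψ = [3, 3, 3, 3, 1]  (obs o_1=4)
t=2: δ = [4.800e-05, 4.800e-05, 4.800e-05, 7.200e-05, 6.400e-05]  ψ = [3, 3, 3, 3, 0]  (obs o_2=0)
t=3: δ = [1.440e-06, 1.440e-06, 2.560e-06, 4.320e-06, 1.920e-06]  ψ = [3, 3, 4, 3, 0]  (obs o_3=4)
backtrack: best end state = 3; path = [3, 3, 3, 3]

path = [3, 3, 3, 3]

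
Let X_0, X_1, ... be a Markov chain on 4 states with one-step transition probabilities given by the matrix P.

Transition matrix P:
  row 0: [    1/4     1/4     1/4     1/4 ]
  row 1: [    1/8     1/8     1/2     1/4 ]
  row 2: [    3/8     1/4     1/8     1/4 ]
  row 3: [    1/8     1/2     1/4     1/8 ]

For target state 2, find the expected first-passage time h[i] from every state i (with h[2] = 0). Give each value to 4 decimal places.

First-step conditioning: h[2] = 0; for i ≠ 2, h[i] = 1 + Σ_k P[i][k]·h[k].
  h[0] = 1 + 1/4·h[0] + 1/4·h[1] + 1/4·h[3]
  h[1] = 1 + 1/8·h[0] + 1/8·h[1] + 1/4·h[3]
  h[3] = 1 + 1/8·h[0] + 1/2·h[1] + 1/8·h[3]
Solving the 3×3 linear system over states ≠ 2 gives exactly h = [324/103, 252/103, 0, 308/103] (h[2] = 0 is the target).

h = [3.1456, 2.4466, 0.0000, 2.9903]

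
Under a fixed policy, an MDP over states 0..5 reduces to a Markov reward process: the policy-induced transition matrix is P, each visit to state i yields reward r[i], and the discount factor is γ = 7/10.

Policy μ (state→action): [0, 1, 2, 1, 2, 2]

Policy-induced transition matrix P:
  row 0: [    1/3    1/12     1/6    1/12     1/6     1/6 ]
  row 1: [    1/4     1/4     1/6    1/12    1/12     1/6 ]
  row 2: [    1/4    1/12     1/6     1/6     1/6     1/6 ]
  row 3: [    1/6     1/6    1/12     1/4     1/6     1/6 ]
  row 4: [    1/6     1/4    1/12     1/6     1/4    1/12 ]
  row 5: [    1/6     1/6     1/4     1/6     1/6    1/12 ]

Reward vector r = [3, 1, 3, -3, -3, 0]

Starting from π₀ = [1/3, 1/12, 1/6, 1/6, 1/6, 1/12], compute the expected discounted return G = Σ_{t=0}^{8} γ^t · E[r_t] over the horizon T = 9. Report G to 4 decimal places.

t=0: π = [0.3333, 0.0833, 0.1667, 0.1667, 0.1667, 0.0833], E[r] = 0.5833, γ^t·E[r] = 0.583333, running G = 0.583333
t=1: π = [0.2431, 0.1458, 0.1458, 0.1458, 0.1736, 0.1458], E[r] = 0.3542, γ^t·E[r] = 0.247917, running G = 0.831250
t=2: π = [0.2315, 0.1609, 0.1522, 0.1464, 0.1690, 0.1400], E[r] = 0.3657, γ^t·E[r] = 0.179213, running G = 1.010463
t=3: π = [0.2313, 0.1622, 0.1521, 0.1462, 0.1673, 0.1409], E[r] = 0.3718, γ^t·E[r] = 0.127533, running G = 1.137996
t=4: π = [0.2314, 0.1622, 0.1523, 0.1461, 0.1671, 0.1410], E[r] = 0.3738, γ^t·E[r] = 0.089750, running G = 1.227746
t=5: π = [0.2314, 0.1621, 0.1523, 0.1460, 0.1671, 0.1410], E[r] = 0.3741, γ^t·E[r] = 0.062869, running G = 1.290615
t=6: π = [0.2314, 0.1621, 0.1523, 0.1460, 0.1671, 0.1410], E[r] = 0.3741, γ^t·E[r] = 0.044009, running G = 1.334624
t=7: π = [0.2314, 0.1621, 0.1523, 0.1460, 0.1671, 0.1410], E[r] = 0.3741, γ^t·E[r] = 0.030806, running G = 1.365429
t=8: π = [0.2314, 0.1621, 0.1523, 0.1460, 0.1671, 0.1410], E[r] = 0.3741, γ^t·E[r] = 0.021564, running G = 1.386993

G = 1.3870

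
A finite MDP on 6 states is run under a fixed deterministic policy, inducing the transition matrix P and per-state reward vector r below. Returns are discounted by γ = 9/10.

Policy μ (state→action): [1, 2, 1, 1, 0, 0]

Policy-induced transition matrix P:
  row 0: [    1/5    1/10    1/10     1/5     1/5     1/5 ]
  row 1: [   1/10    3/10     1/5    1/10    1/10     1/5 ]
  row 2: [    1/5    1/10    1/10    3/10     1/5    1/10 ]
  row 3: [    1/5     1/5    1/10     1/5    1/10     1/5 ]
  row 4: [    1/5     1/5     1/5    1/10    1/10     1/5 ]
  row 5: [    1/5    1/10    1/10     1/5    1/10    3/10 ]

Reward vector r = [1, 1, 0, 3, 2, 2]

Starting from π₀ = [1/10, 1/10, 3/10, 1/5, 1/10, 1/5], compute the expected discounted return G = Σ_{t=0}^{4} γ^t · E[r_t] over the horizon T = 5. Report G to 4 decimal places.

t=0: π = [0.1000, 0.1000, 0.3000, 0.2000, 0.1000, 0.2000], E[r] = 1.4000, γ^t·E[r] = 1.400000, running G = 1.400000
t=1: π = [0.1900, 0.1500, 0.1200, 0.2100, 0.1400, 0.1900], E[r] = 1.6300, γ^t·E[r] = 1.467000, running G = 2.867000
t=2: π = [0.1850, 0.1650, 0.1290, 0.1830, 0.1310, 0.2070], E[r] = 1.5750, γ^t·E[r] = 1.275750, running G = 4.142750
t=3: π = [0.1835, 0.1644, 0.1296, 0.1833, 0.1314, 0.2078], E[r] = 1.5762, γ^t·E[r] = 1.149050, running G = 5.291800
t=4: π = [0.1836, 0.1644, 0.1296, 0.1834, 0.1313, 0.2078], E[r] = 1.5763, γ^t·E[r] = 1.034217, running G = 6.326017

G = 6.3260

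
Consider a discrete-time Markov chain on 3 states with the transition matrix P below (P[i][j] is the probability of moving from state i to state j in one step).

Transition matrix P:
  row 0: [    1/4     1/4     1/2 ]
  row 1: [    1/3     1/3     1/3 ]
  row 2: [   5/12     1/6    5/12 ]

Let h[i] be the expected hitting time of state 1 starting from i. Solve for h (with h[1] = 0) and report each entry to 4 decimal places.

First-step conditioning: h[1] = 0; for i ≠ 1, h[i] = 1 + Σ_k P[i][k]·h[k].
  h[0] = 1 + 1/4·h[0] + 1/2·h[2]
  h[2] = 1 + 5/12·h[0] + 5/12·h[2]
Solving the 2×2 linear system over states ≠ 1 gives exactly h = [52/11, 0, 56/11] (h[1] = 0 is the target).

h = [4.7273, 0.0000, 5.0909]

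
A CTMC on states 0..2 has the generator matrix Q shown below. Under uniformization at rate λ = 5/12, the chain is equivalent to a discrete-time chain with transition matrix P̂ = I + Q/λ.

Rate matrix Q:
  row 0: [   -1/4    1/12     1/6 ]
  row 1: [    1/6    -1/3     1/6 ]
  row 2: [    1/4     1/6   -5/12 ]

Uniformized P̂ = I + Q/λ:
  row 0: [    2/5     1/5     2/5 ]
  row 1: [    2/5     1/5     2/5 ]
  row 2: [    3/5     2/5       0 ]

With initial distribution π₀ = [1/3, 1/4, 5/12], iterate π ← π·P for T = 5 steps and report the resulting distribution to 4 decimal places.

π = [0.4578, 0.2578, 0.2844]

t=0: π = [0.3333, 0.2500, 0.4167]
t=1: π = [0.4833, 0.2833, 0.2333]
t=2: π = [0.4467, 0.2467, 0.3067]
t=3: π = [0.4613, 0.2613, 0.2773]
t=4: π = [0.4555, 0.2555, 0.2891]
t=5: π = [0.4578, 0.2578, 0.2844]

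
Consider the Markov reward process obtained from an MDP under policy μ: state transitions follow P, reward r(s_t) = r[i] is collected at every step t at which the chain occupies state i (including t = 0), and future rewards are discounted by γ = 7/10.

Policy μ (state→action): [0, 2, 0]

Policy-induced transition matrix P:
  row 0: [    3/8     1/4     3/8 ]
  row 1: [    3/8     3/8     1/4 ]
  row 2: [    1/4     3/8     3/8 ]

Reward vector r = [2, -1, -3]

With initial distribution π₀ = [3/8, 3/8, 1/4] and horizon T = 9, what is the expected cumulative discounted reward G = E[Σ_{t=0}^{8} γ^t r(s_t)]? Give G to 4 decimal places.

t=0: π = [0.3750, 0.3750, 0.2500], E[r] = -0.3750, γ^t·E[r] = -0.375000, running G = -0.375000
t=1: π = [0.3438, 0.3281, 0.3281], E[r] = -0.6250, γ^t·E[r] = -0.437500, running G = -0.812500
t=2: π = [0.3340, 0.3320, 0.3340], E[r] = -0.6660, γ^t·E[r] = -0.326348, running G = -1.138848
t=3: π = [0.3333, 0.3333, 0.3335], E[r] = -0.6672, γ^t·E[r] = -0.228862, running G = -1.367710
t=4: π = [0.3333, 0.3333, 0.3333], E[r] = -0.6667, γ^t·E[r] = -0.160086, running G = -1.527796
t=5: π = [0.3333, 0.3333, 0.3333], E[r] = -0.6667, γ^t·E[r] = -0.112047, running G = -1.639843
t=6: π = [0.3333, 0.3333, 0.3333], E[r] = -0.6667, γ^t·E[r] = -0.078433, running G = -1.718275
t=7: π = [0.3333, 0.3333, 0.3333], E[r] = -0.6667, γ^t·E[r] = -0.054903, running G = -1.773178
t=8: π = [0.3333, 0.3333, 0.3333], E[r] = -0.6667, γ^t·E[r] = -0.038432, running G = -1.811610

G = -1.8116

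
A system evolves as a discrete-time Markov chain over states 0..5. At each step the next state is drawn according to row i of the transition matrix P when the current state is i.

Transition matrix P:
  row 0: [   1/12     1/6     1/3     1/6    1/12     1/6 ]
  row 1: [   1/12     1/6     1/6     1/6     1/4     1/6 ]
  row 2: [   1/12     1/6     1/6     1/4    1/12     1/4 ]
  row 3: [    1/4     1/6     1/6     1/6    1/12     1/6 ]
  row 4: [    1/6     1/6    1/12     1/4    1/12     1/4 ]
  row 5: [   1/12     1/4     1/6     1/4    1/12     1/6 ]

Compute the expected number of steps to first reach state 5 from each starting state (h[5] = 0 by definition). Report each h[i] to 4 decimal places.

First-step conditioning: h[5] = 0; for i ≠ 5, h[i] = 1 + Σ_k P[i][k]·h[k].
  h[0] = 1 + 1/12·h[0] + 1/6·h[1] + 1/3·h[2] + 1/6·h[3] + 1/12·h[4]
  h[1] = 1 + 1/12·h[0] + 1/6·h[1] + 1/6·h[2] + 1/6·h[3] + 1/4·h[4]
  h[2] = 1 + 1/12·h[0] + 1/6·h[1] + 1/6·h[2] + 1/4·h[3] + 1/12·h[4]
  h[3] = 1 + 1/4·h[0] + 1/6·h[1] + 1/6·h[2] + 1/6·h[3] + 1/12·h[4]
  h[4] = 1 + 1/6·h[0] + 1/6·h[1] + 1/12·h[2] + 1/4·h[3] + 1/12·h[4]
Solving the 5×5 linear system over states ≠ 5 gives exactly h = [765/148, 3063/592, 711/148, 387/74, 1431/296, 0] (h[5] = 0 is the target).

h = [5.1689, 5.1740, 4.8041, 5.2297, 4.8345, 0.0000]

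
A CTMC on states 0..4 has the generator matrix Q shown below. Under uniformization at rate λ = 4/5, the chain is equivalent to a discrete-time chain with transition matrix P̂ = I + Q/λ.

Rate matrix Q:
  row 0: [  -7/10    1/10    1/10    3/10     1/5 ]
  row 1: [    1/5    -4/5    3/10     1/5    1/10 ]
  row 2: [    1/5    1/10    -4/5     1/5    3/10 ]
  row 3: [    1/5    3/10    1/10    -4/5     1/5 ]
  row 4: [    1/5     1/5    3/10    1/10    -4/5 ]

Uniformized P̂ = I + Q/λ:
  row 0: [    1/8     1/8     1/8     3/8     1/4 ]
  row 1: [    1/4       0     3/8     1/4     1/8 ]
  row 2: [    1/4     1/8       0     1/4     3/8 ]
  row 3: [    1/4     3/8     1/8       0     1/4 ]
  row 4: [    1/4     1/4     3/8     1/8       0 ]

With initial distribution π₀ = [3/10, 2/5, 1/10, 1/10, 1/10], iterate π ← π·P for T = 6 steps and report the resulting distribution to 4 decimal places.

π = [0.2222, 0.1779, 0.1952, 0.2024, 0.2022]

t=0: π = [0.3000, 0.4000, 0.1000, 0.1000, 0.1000]
t=1: π = [0.2125, 0.1125, 0.2375, 0.2500, 0.1875]
t=2: π = [0.2234, 0.1969, 0.1703, 0.1906, 0.2188]
t=3: π = [0.2221, 0.1754, 0.2076, 0.2029, 0.1920]
t=4: π = [0.2222, 0.1778, 0.1909, 0.2030, 0.2060]
t=5: π = [0.2222, 0.1793, 0.1971, 0.2013, 0.2001]
t=6: π = [0.2222, 0.1779, 0.1952, 0.2024, 0.2022]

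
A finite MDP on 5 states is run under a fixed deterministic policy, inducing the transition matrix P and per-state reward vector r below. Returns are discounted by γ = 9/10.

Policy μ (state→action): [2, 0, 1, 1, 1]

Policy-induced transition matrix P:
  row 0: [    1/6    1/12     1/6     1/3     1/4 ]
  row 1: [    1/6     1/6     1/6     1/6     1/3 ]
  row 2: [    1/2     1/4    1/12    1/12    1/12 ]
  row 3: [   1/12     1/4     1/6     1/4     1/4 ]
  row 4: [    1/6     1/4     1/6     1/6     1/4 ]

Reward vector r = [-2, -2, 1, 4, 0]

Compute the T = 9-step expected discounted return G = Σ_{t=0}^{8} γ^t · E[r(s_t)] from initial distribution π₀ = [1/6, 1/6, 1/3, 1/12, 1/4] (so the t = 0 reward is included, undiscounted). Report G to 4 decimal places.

G = 0.6628

t=0: π = [0.1667, 0.1667, 0.3333, 0.0833, 0.2500], E[r] = 0.0000, γ^t·E[r] = 0.000000, running G = 0.000000
t=1: π = [0.2708, 0.2083, 0.1389, 0.1736, 0.2083], E[r] = -0.1250, γ^t·E[r] = -0.112500, running G = -0.112500
t=2: π = [0.1985, 0.1875, 0.1551, 0.2147, 0.2442], E[r] = 0.2419, γ^t·E[r] = 0.195938, running G = 0.083438
t=3: π = [0.2005, 0.2013, 0.1537, 0.2047, 0.2398], E[r] = 0.1691, γ^t·E[r] = 0.123258, running G = 0.206695
t=4: π = [0.2009, 0.1998, 0.1539, 0.2043, 0.2412], E[r] = 0.1698, γ^t·E[r] = 0.111422, running G = 0.318118
t=5: π = [0.2009, 0.1999, 0.1538, 0.2043, 0.2410], E[r] = 0.1696, γ^t·E[r] = 0.100173, running G = 0.418291
t=6: π = [0.2009, 0.1999, 0.1538, 0.2044, 0.2410], E[r] = 0.1697, γ^t·E[r] = 0.090209, running G = 0.508500
t=7: π = [0.2009, 0.1999, 0.1538, 0.2044, 0.2410], E[r] = 0.1697, γ^t·E[r] = 0.081188, running G = 0.589688
t=8: π = [0.2009, 0.1999, 0.1538, 0.2044, 0.2410], E[r] = 0.1697, γ^t·E[r] = 0.073069, running G = 0.662757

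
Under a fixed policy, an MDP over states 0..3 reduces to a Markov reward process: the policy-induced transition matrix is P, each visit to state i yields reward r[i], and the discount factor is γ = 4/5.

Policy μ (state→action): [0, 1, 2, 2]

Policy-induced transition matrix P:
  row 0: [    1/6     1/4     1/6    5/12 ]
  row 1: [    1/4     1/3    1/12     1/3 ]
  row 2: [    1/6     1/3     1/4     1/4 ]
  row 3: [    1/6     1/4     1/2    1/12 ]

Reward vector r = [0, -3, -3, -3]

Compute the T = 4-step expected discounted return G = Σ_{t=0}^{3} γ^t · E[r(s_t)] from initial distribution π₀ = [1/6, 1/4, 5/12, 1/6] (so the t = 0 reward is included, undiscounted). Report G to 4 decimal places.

t=0: π = [0.1667, 0.2500, 0.4167, 0.1667], E[r] = -2.5000, γ^t·E[r] = -2.500000, running G = -2.500000
t=1: π = [0.1875, 0.3056, 0.2361, 0.2708], E[r] = -2.4375, γ^t·E[r] = -1.950000, running G = -4.450000
t=2: π = [0.1921, 0.2951, 0.2512, 0.2616], E[r] = -2.4236, γ^t·E[r] = -1.551111, running G = -6.001111
t=3: π = [0.1913, 0.2955, 0.2502, 0.2630], E[r] = -2.4262, γ^t·E[r] = -1.242222, running G = -7.243333

G = -7.2433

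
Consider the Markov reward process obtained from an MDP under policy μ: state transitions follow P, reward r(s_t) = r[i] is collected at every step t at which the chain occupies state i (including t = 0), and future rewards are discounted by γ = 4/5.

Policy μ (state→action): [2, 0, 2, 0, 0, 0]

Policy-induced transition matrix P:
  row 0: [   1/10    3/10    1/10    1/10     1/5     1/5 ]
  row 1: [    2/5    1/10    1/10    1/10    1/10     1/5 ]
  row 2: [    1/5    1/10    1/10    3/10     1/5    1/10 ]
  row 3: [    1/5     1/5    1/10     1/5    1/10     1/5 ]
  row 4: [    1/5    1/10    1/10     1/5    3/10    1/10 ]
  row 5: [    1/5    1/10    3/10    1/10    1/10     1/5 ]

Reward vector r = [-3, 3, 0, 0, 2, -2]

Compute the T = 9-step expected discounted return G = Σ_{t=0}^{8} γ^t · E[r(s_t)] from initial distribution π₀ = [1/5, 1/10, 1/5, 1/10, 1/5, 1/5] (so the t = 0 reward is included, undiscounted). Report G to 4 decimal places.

t=0: π = [0.2000, 0.1000, 0.2000, 0.1000, 0.2000, 0.2000], E[r] = -0.3000, γ^t·E[r] = -0.300000, running G = -0.300000
t=1: π = [0.2000, 0.1500, 0.1400, 0.1700, 0.1800, 0.1600], E[r] = -0.1100, γ^t·E[r] = -0.088000, running G = -0.388000
t=2: π = [0.2100, 0.1570, 0.1320, 0.1630, 0.1700, 0.1680], E[r] = -0.1550, γ^t·E[r] = -0.099200, running G = -0.487200
t=3: π = [0.2104, 0.1583, 0.1336, 0.1597, 0.1682, 0.1698], E[r] = -0.1595, γ^t·E[r] = -0.081664, running G = -0.568864
t=4: π = [0.2106, 0.1581, 0.1340, 0.1595, 0.1680, 0.1698], E[r] = -0.1613, γ^t·E[r] = -0.066056, running G = -0.634920
t=5: π = [0.2105, 0.1581, 0.1340, 0.1595, 0.1681, 0.1698], E[r] = -0.1609, γ^t·E[r] = -0.052719, running G = -0.687640
t=6: π = [0.2106, 0.1581, 0.1340, 0.1596, 0.1681, 0.1698], E[r] = -0.1610, γ^t·E[r] = -0.042193, running G = -0.729832
t=7: π = [0.2106, 0.1581, 0.1340, 0.1596, 0.1681, 0.1698], E[r] = -0.1609, γ^t·E[r] = -0.033750, running G = -0.763583
t=8: π = [0.2106, 0.1581, 0.1340, 0.1596, 0.1681, 0.1698], E[r] = -0.1609, γ^t·E[r] = -0.027001, running G = -0.790584

G = -0.7906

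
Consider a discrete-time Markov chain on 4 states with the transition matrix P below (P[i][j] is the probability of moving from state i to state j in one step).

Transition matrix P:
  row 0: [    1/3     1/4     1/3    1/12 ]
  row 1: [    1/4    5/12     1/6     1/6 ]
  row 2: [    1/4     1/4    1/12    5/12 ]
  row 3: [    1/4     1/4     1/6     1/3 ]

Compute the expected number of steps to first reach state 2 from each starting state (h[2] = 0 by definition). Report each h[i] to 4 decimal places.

h = [3.8571, 4.7143, 0.0000, 4.7143]

First-step conditioning: h[2] = 0; for i ≠ 2, h[i] = 1 + Σ_k P[i][k]·h[k].
  h[0] = 1 + 1/3·h[0] + 1/4·h[1] + 1/12·h[3]
  h[1] = 1 + 1/4·h[0] + 5/12·h[1] + 1/6·h[3]
  h[3] = 1 + 1/4·h[0] + 1/4·h[1] + 1/3·h[3]
Solving the 3×3 linear system over states ≠ 2 gives exactly h = [27/7, 33/7, 0, 33/7] (h[2] = 0 is the target).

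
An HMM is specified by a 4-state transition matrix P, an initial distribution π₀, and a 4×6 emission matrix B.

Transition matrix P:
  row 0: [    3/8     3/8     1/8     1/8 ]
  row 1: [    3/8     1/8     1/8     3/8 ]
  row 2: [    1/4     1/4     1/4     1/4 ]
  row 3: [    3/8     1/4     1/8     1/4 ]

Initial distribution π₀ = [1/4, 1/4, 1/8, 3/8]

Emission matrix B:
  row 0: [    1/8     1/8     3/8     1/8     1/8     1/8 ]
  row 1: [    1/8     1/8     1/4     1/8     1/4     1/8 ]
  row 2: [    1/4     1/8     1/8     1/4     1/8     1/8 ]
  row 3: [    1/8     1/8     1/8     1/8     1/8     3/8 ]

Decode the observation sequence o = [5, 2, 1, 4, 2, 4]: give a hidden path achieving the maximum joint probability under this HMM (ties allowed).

path = [3, 0, 0, 1, 0, 1]

t=0: δ = [3.125e-02, 3.125e-02, 1.562e-02, 1.406e-01]  (obs o_0=5)
t=1: δ = [1.978e-02, 8.789e-03, 2.197e-03, 4.395e-03]  ψ = [3, 3, 3, 3]  (obs o_1=2)
t=2: δ = [9.270e-04, 9.270e-04, 3.090e-04, 4.120e-04]  ψ = [0, 0, 0, 1]  (obs o_2=1)
t=3: δ = [4.345e-05, 8.690e-05, 1.448e-05, 4.345e-05]  ψ = [0, 0, 0, 1]  (obs o_3=4)
t=4: δ = [1.222e-05, 4.074e-06, 1.358e-06, 4.074e-06]  ψ = [1, 0, 1, 1]  (obs o_4=2)
t=5: δ = [5.729e-07, 1.146e-06, 1.910e-07, 1.910e-07]  ψ = [0, 0, 0, 0]  (obs o_5=4)
backtrack: best end state = 1; path = [3, 0, 0, 1, 0, 1]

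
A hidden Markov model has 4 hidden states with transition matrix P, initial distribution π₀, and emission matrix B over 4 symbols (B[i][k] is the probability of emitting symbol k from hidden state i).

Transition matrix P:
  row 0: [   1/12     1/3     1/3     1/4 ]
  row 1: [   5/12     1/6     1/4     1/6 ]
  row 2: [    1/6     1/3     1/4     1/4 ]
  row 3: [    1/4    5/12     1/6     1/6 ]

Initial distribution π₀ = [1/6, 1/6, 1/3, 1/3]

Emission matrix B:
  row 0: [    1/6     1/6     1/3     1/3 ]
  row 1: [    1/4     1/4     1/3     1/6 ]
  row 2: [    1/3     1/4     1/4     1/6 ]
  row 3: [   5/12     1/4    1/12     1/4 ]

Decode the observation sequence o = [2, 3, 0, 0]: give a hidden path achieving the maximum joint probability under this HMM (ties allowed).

t=0: δ = [5.556e-02, 5.556e-02, 8.333e-02, 2.778e-02]  (obs o_0=2)
t=1: δ = [7.716e-03, 4.630e-03, 3.472e-03, 5.208e-03]  ψ = [1, 2, 2, 2]  (obs o_1=3)
t=2: δ = [3.215e-04, 6.430e-04, 8.573e-04, 8.038e-04]  ψ = [1, 0, 0, 0]  (obs o_2=0)
t=3: δ = [4.465e-05, 8.372e-05, 7.144e-05, 8.931e-05]  ψ = [1, 3, 2, 2]  (obs o_3=0)
backtrack: best end state = 3; path = [1, 0, 2, 3]

path = [1, 0, 2, 3]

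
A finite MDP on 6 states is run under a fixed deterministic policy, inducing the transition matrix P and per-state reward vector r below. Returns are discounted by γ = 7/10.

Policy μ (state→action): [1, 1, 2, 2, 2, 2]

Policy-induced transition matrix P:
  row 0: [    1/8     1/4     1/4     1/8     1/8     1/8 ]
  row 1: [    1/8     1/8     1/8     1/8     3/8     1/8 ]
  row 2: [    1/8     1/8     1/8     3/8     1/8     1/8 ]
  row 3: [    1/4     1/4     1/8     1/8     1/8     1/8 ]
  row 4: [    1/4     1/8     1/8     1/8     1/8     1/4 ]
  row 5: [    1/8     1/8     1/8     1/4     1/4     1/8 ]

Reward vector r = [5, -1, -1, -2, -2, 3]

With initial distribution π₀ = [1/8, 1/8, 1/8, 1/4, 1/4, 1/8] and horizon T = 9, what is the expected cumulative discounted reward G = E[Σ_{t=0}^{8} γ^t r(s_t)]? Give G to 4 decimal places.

G = 0.3996

t=0: π = [0.1250, 0.1250, 0.1250, 0.2500, 0.2500, 0.1250], E[r] = -0.2500, γ^t·E[r] = -0.250000, running G = -0.250000
t=1: π = [0.1875, 0.1719, 0.1406, 0.1719, 0.1719, 0.1563], E[r] = 0.4063, γ^t·E[r] = 0.284375, running G = 0.034375
t=2: π = [0.1680, 0.1699, 0.1484, 0.1797, 0.1875, 0.1465], E[r] = 0.2266, γ^t·E[r] = 0.111016, running G = 0.145391
t=3: π = [0.1709, 0.1685, 0.1460, 0.1804, 0.1858, 0.1484], E[r] = 0.2529, γ^t·E[r] = 0.086755, running G = 0.232146
t=4: π = [0.1708, 0.1689, 0.1464, 0.1801, 0.1857, 0.1482], E[r] = 0.2518, γ^t·E[r] = 0.060465, running G = 0.292610
t=5: π = [0.1707, 0.1689, 0.1463, 0.1801, 0.1858, 0.1482], E[r] = 0.2513, γ^t·E[r] = 0.042228, running G = 0.334838
t=6: π = [0.1707, 0.1689, 0.1463, 0.1801, 0.1857, 0.1482], E[r] = 0.2514, γ^t·E[r] = 0.029581, running G = 0.364419
t=7: π = [0.1707, 0.1689, 0.1463, 0.1801, 0.1857, 0.1482], E[r] = 0.2514, γ^t·E[r] = 0.020704, running G = 0.385123
t=8: π = [0.1707, 0.1689, 0.1463, 0.1801, 0.1857, 0.1482], E[r] = 0.2514, γ^t·E[r] = 0.014493, running G = 0.399616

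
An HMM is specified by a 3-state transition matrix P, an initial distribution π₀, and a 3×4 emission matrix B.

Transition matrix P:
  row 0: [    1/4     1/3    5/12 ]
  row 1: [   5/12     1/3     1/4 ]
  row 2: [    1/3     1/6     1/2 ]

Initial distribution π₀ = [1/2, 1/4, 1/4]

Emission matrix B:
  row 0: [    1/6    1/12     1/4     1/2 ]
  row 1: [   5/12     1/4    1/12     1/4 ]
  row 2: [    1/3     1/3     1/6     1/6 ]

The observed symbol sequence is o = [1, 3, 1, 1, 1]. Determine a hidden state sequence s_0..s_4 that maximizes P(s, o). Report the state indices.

t=0: δ = [4.167e-02, 6.250e-02, 8.333e-02]  (obs o_0=1)
t=1: δ = [1.389e-02, 5.208e-03, 6.944e-03]  ψ = [2, 1, 2]  (obs o_1=3)
t=2: δ = [2.894e-04, 1.157e-03, 1.929e-03]  ψ = [0, 0, 0]  (obs o_2=1)
t=3: δ = [5.358e-05, 9.645e-05, 3.215e-04]  ψ = [2, 1, 2]  (obs o_3=1)
t=4: δ = [8.931e-06, 1.340e-05, 5.358e-05]  ψ = [2, 2, 2]  (obs o_4=1)
backtrack: best end state = 2; path = [2, 0, 2, 2, 2]

path = [2, 0, 2, 2, 2]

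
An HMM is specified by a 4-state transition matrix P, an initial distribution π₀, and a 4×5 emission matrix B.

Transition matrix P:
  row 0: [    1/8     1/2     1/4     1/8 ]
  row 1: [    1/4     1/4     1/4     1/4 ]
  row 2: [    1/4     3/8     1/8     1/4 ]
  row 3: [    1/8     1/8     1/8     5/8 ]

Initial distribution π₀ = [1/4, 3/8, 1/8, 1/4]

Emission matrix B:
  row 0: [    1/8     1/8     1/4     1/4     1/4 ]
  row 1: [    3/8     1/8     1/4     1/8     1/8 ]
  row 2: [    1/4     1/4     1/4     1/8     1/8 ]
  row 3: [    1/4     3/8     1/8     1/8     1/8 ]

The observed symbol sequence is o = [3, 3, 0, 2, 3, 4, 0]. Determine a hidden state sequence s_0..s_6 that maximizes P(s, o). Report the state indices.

t=0: δ = [6.250e-02, 4.688e-02, 1.562e-02, 3.125e-02]  (obs o_0=3)
t=1: δ = [2.930e-03, 3.906e-03, 1.953e-03, 2.441e-03]  ψ = [1, 0, 0, 3]  (obs o_1=3)
t=2: δ = [1.221e-04, 5.493e-04, 2.441e-04, 3.815e-04]  ψ = [1, 0, 1, 3]  (obs o_2=0)
t=3: δ = [3.433e-05, 3.433e-05, 3.433e-05, 2.980e-05]  ψ = [1, 1, 1, 3]  (obs o_3=2)
t=4: δ = [2.146e-06, 2.146e-06, 1.073e-06, 2.328e-06]  ψ = [1, 0, 0, 3]  (obs o_4=3)
t=5: δ = [1.341e-07, 1.341e-07, 6.706e-08, 1.819e-07]  ψ = [1, 0, 0, 3]  (obs o_5=4)
t=6: δ = [4.191e-09, 2.515e-08, 8.382e-09, 2.842e-08]  ψ = [1, 0, 0, 3]  (obs o_6=0)
backtrack: best end state = 3; path = [3, 3, 3, 3, 3, 3, 3]

path = [3, 3, 3, 3, 3, 3, 3]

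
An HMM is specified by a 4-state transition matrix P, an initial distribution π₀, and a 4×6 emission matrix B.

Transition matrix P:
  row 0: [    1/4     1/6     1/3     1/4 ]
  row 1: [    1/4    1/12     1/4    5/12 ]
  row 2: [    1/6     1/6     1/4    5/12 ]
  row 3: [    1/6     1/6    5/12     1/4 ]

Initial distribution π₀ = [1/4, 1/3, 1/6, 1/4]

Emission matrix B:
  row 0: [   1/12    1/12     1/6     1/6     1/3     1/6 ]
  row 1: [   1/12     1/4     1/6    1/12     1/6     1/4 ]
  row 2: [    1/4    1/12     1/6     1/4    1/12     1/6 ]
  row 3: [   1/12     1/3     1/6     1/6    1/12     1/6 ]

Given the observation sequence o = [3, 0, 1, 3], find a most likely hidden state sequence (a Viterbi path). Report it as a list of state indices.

path = [3, 2, 3, 2]

t=0: δ = [4.167e-02, 2.778e-02, 4.167e-02, 4.167e-02]  (obs o_0=3)
t=1: δ = [8.681e-04, 5.787e-04, 4.340e-03, 1.447e-03]  ψ = [0, 0, 3, 2]  (obs o_1=0)
t=2: δ = [6.028e-05, 1.808e-04, 9.042e-05, 6.028e-04]  ψ = [2, 2, 2, 2]  (obs o_2=1)
t=3: δ = [1.674e-05, 8.372e-06, 6.279e-05, 2.512e-05]  ψ = [3, 3, 3, 3]  (obs o_3=3)
backtrack: best end state = 2; path = [3, 2, 3, 2]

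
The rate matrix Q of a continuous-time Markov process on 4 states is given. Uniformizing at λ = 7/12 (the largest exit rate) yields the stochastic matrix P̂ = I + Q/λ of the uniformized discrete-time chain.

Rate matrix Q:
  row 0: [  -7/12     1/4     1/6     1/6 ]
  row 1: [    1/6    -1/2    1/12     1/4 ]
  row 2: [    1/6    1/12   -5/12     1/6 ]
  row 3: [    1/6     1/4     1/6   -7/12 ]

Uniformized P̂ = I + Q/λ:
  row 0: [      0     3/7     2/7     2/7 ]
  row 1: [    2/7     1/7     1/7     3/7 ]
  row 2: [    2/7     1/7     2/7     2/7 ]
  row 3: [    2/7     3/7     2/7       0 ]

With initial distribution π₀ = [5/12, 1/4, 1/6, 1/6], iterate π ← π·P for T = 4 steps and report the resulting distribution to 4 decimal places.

π = [0.2235, 0.2771, 0.2453, 0.2541]

t=0: π = [0.4167, 0.2500, 0.1667, 0.1667]
t=1: π = [0.1667, 0.3095, 0.2500, 0.2738]
t=2: π = [0.2381, 0.2687, 0.2415, 0.2517]
t=3: π = [0.2177, 0.2828, 0.2473, 0.2522]
t=4: π = [0.2235, 0.2771, 0.2453, 0.2541]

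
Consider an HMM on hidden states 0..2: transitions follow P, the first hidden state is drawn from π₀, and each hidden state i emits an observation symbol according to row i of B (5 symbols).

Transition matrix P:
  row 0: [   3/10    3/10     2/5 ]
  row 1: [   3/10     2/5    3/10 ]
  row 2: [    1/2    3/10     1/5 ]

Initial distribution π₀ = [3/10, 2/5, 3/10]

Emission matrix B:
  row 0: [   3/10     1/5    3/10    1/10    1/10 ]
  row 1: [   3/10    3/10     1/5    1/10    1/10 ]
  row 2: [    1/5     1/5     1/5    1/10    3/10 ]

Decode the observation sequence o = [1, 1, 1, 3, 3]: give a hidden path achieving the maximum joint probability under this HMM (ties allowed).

t=0: δ = [6.000e-02, 1.200e-01, 6.000e-02]  (obs o_0=1)
t=1: δ = [7.200e-03, 1.440e-02, 7.200e-03]  ψ = [1, 1, 1]  (obs o_1=1)
t=2: δ = [8.640e-04, 1.728e-03, 8.640e-04]  ψ = [1, 1, 1]  (obs o_2=1)
t=3: δ = [5.184e-05, 6.912e-05, 5.184e-05]  ψ = [1, 1, 1]  (obs o_3=3)
t=4: δ = [2.592e-06, 2.765e-06, 2.074e-06]  ψ = [2, 1, 0]  (obs o_4=3)
backtrack: best end state = 1; path = [1, 1, 1, 1, 1]

path = [1, 1, 1, 1, 1]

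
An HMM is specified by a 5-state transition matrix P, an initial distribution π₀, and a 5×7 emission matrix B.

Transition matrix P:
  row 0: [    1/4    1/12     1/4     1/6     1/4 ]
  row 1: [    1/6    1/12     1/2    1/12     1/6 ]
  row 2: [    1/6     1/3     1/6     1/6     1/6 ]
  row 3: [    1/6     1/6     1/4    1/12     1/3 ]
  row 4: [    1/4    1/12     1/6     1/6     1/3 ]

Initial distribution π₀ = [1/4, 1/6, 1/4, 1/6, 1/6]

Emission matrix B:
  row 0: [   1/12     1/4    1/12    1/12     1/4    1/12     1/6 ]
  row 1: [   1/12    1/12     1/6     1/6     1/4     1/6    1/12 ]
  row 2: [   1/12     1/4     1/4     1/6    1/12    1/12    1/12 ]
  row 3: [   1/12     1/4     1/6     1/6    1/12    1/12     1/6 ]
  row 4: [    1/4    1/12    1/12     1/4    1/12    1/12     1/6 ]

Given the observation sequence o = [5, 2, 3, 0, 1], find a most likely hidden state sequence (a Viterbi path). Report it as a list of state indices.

t=0: δ = [2.083e-02, 2.778e-02, 2.083e-02, 1.389e-02, 1.389e-02]  (obs o_0=5)
t=1: δ = [4.340e-04, 1.157e-03, 3.472e-03, 5.787e-04, 4.340e-04]  ψ = [0, 2, 1, 0, 0]  (obs o_1=2)
t=2: δ = [4.823e-05, 1.929e-04, 9.645e-05, 9.645e-05, 1.447e-04]  ψ = [2, 2, 1, 2, 2]  (obs o_2=3)
t=3: δ = [3.014e-06, 2.679e-06, 8.038e-06, 2.009e-06, 1.206e-05]  ψ = [4, 2, 1, 4, 4]  (obs o_3=0)
t=4: δ = [7.535e-07, 2.233e-07, 5.023e-07, 5.023e-07, 3.349e-07]  ψ = [4, 2, 4, 4, 4]  (obs o_4=1)
backtrack: best end state = 0; path = [1, 2, 4, 4, 0]

path = [1, 2, 4, 4, 0]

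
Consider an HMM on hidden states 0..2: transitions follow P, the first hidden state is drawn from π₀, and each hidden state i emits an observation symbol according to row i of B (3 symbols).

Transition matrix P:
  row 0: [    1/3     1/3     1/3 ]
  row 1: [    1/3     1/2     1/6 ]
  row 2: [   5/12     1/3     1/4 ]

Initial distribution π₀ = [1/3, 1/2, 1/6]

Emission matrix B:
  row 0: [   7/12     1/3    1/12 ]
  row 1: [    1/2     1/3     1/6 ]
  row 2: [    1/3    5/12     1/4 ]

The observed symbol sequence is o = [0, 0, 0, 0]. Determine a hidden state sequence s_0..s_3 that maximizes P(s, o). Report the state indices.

t=0: δ = [1.944e-01, 2.500e-01, 5.556e-02]  (obs o_0=0)
t=1: δ = [4.861e-02, 6.250e-02, 2.160e-02]  ψ = [1, 1, 0]  (obs o_1=0)
t=2: δ = [1.215e-02, 1.562e-02, 5.401e-03]  ψ = [1, 1, 0]  (obs o_2=0)
t=3: δ = [3.038e-03, 3.906e-03, 1.350e-03]  ψ = [1, 1, 0]  (obs o_3=0)
backtrack: best end state = 1; path = [1, 1, 1, 1]

path = [1, 1, 1, 1]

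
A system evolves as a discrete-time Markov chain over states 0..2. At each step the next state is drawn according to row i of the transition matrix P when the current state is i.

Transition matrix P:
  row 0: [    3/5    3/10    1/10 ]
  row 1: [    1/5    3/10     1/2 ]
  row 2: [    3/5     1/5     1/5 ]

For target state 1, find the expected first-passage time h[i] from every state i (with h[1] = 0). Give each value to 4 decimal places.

First-step conditioning: h[1] = 0; for i ≠ 1, h[i] = 1 + Σ_k P[i][k]·h[k].
  h[0] = 1 + 3/5·h[0] + 1/10·h[2]
  h[2] = 1 + 3/5·h[0] + 1/5·h[2]
Solving the 2×2 linear system over states ≠ 1 gives exactly h = [45/13, 0, 50/13] (h[1] = 0 is the target).

h = [3.4615, 0.0000, 3.8462]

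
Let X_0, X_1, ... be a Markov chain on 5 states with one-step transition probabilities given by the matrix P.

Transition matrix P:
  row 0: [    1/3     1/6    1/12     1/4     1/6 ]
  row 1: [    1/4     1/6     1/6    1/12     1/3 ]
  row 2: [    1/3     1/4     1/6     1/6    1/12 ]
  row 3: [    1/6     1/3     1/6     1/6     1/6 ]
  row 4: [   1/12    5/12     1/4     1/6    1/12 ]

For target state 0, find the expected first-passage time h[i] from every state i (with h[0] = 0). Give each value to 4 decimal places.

First-step conditioning: h[0] = 0; for i ≠ 0, h[i] = 1 + Σ_k P[i][k]·h[k].
  h[1] = 1 + 1/6·h[1] + 1/6·h[2] + 1/12·h[3] + 1/3·h[4]
  h[2] = 1 + 1/4·h[1] + 1/6·h[2] + 1/6·h[3] + 1/12·h[4]
  h[3] = 1 + 1/3·h[1] + 1/6·h[2] + 1/6·h[3] + 1/6·h[4]
  h[4] = 1 + 5/12·h[1] + 1/4·h[2] + 1/6·h[3] + 1/12·h[4]
Solving the 4×4 linear system over states ≠ 0 gives exactly h = [0, 12234/2683, 10884/2683, 13056/2683, 13830/2683] (h[0] = 0 is the target).

h = [0.0000, 4.5598, 4.0567, 4.8662, 5.1547]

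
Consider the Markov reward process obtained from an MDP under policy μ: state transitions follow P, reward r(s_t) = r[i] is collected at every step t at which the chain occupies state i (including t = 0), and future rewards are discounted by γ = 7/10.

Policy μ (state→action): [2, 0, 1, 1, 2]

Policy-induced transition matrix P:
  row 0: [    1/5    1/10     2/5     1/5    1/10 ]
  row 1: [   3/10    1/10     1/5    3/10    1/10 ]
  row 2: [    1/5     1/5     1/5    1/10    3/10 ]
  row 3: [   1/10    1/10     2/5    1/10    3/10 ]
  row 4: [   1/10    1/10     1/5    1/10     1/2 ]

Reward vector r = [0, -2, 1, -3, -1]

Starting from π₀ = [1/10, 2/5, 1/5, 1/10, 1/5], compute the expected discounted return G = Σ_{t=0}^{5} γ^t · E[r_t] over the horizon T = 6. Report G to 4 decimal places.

t=0: π = [0.1000, 0.4000, 0.2000, 0.1000, 0.2000], E[r] = -1.1000, γ^t·E[r] = -1.100000, running G = -1.100000
t=1: π = [0.2100, 0.1200, 0.2400, 0.1900, 0.2400], E[r] = -0.8100, γ^t·E[r] = -0.567000, running G = -1.667000
t=2: π = [0.1690, 0.1240, 0.2800, 0.1450, 0.2820], E[r] = -0.6850, γ^t·E[r] = -0.335650, running G = -2.002650
t=3: π = [0.1697, 0.1280, 0.2628, 0.1417, 0.2978], E[r] = -0.7161, γ^t·E[r] = -0.245622, running G = -2.248272
t=4: π = [0.1689, 0.1263, 0.2623, 0.1426, 0.3000], E[r] = -0.7180, γ^t·E[r] = -0.172394, running G = -2.420667
t=5: π = [0.1684, 0.1262, 0.2623, 0.1421, 0.3010], E[r] = -0.7176, γ^t·E[r] = -0.120602, running G = -2.541269

G = -2.5413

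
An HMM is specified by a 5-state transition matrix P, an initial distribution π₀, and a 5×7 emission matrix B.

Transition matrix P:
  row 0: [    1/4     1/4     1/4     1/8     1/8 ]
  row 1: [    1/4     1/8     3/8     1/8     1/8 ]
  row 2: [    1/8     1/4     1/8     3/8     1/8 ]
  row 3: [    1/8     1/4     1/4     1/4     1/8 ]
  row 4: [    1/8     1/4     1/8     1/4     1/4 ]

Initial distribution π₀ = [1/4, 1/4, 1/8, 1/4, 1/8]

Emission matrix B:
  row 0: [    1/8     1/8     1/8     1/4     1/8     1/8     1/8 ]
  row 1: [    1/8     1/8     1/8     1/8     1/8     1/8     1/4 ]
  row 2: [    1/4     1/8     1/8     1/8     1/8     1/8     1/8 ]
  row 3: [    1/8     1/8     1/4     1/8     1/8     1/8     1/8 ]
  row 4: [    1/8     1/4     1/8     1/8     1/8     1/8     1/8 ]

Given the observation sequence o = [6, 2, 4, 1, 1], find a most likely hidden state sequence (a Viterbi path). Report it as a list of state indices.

t=0: δ = [3.125e-02, 6.250e-02, 1.562e-02, 3.125e-02, 1.562e-02]  (obs o_0=6)
t=1: δ = [1.953e-03, 9.766e-04, 2.930e-03, 1.953e-03, 9.766e-04]  ψ = [1, 0, 1, 1, 1]  (obs o_1=2)
t=2: δ = [6.104e-05, 9.155e-05, 6.104e-05, 1.373e-04, 4.578e-05]  ψ = [0, 2, 0, 2, 2]  (obs o_2=4)
t=3: δ = [2.861e-06, 4.292e-06, 4.292e-06, 4.292e-06, 4.292e-06]  ψ = [1, 3, 1, 3, 3]  (obs o_3=1)
t=4: δ = [1.341e-07, 1.341e-07, 2.012e-07, 2.012e-07, 2.682e-07]  ψ = [1, 2, 1, 2, 4]  (obs o_4=1)
backtrack: best end state = 4; path = [1, 2, 3, 4, 4]

path = [1, 2, 3, 4, 4]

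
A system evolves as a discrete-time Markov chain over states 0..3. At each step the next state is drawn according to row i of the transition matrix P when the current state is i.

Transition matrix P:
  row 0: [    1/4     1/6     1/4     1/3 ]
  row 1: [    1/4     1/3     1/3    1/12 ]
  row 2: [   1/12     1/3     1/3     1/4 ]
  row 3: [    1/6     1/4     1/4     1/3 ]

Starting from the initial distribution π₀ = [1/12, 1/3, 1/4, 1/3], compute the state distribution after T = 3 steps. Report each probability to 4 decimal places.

t=0: π = [0.0833, 0.3333, 0.2500, 0.3333]
t=1: π = [0.1806, 0.2917, 0.2986, 0.2292]
t=2: π = [0.1811, 0.2841, 0.2992, 0.2355]
t=3: π = [0.1805, 0.2835, 0.2986, 0.2374]

π = [0.1805, 0.2835, 0.2986, 0.2374]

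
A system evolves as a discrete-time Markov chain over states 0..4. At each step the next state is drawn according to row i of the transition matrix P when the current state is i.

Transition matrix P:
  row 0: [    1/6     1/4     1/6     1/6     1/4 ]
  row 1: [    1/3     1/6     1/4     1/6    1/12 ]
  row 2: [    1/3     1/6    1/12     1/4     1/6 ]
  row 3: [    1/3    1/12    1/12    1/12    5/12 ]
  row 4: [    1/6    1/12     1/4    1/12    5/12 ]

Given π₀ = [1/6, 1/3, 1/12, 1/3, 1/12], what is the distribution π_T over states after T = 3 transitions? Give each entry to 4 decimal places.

t=0: π = [0.1667, 0.3333, 0.0833, 0.3333, 0.0833]
t=1: π = [0.2917, 0.1458, 0.1667, 0.1389, 0.2569]
t=2: π = [0.2419, 0.1580, 0.1748, 0.1476, 0.2778]
t=3: π = [0.2467, 0.1514, 0.1761, 0.1458, 0.2800]

π = [0.2467, 0.1514, 0.1761, 0.1458, 0.2800]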